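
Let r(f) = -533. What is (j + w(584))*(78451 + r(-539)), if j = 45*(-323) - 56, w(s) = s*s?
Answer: 25437499870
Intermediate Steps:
w(s) = s²
j = -14591 (j = -14535 - 56 = -14591)
(j + w(584))*(78451 + r(-539)) = (-14591 + 584²)*(78451 - 533) = (-14591 + 341056)*77918 = 326465*77918 = 25437499870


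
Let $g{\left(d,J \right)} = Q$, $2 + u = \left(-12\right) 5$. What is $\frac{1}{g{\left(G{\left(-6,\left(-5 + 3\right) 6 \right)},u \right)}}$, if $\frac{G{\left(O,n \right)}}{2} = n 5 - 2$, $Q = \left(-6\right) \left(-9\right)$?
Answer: $\frac{1}{54} \approx 0.018519$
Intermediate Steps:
$u = -62$ ($u = -2 - 60 = -62$)
$Q = 54$
$G{\left(O,n \right)} = -4 + 10 n$ ($G{\left(O,n \right)} = 2 \left(n 5 - 2\right) = 2 \left(5 n - 2\right) = 2 \left(-2 + 5 n\right) = -4 + 10 n$)
$g{\left(d,J \right)} = 54$
$\frac{1}{g{\left(G{\left(-6,\left(-5 + 3\right) 6 \right)},u \right)}} = \frac{1}{54}$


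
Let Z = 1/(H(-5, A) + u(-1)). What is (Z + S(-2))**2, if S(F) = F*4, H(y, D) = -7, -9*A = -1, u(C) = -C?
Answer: 2401/36 ≈ 66.694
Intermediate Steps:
A = 1/9 (A = -1/9*(-1) = 1/9 ≈ 0.11111)
S(F) = 4*F
Z = -1/6 (Z = 1/(-7 - 1*(-1)) = 1/(-7 + 1) = 1/(-6) = -1/6 ≈ -0.16667)
(Z + S(-2))**2 = (-1/6 + 4*(-2))**2 = (-1/6 - 8)**2 = (-49/6)**2 = 2401/36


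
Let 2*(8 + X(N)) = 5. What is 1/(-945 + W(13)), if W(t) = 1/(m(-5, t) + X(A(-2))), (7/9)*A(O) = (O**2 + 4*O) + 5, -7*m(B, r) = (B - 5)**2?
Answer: -277/261779 ≈ -0.0010581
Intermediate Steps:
m(B, r) = -(-5 + B)**2/7 (m(B, r) = -(B - 5)**2/7 = -(-5 + B)**2/7)
A(O) = 45/7 + 9*O**2/7 + 36*O/7 (A(O) = 9*((O**2 + 4*O) + 5)/7 = 9*(5 + O**2 + 4*O)/7 = 45/7 + 9*O**2/7 + 36*O/7)
X(N) = -11/2 (X(N) = -8 + (1/2)*5 = -8 + 5/2 = -11/2)
W(t) = -14/277 (W(t) = 1/(-(-5 - 5)**2/7 - 11/2) = 1/(-1/7*(-10)**2 - 11/2) = 1/(-1/7*100 - 11/2) = 1/(-100/7 - 11/2) = 1/(-277/14) = -14/277)
1/(-945 + W(13)) = 1/(-945 - 14/277) = 1/(-261779/277) = -277/261779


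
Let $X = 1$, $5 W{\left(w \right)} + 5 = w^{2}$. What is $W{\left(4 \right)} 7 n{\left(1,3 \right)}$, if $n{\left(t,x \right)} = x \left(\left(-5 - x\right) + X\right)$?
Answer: $- \frac{1617}{5} \approx -323.4$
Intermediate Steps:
$W{\left(w \right)} = -1 + \frac{w^{2}}{5}$
$n{\left(t,x \right)} = x \left(-4 - x\right)$ ($n{\left(t,x \right)} = x \left(\left(-5 - x\right) + 1\right) = x \left(-4 - x\right)$)
$W{\left(4 \right)} 7 n{\left(1,3 \right)} = \left(-1 + \frac{4^{2}}{5}\right) 7 \left(\left(-1\right) 3 \left(4 + 3\right)\right) = \left(-1 + \frac{1}{5} \cdot 16\right) 7 \left(\left(-1\right) 3 \cdot 7\right) = \left(-1 + \frac{16}{5}\right) 7 \left(-21\right) = \frac{11}{5} \cdot 7 \left(-21\right) = \frac{77}{5} \left(-21\right) = - \frac{1617}{5}$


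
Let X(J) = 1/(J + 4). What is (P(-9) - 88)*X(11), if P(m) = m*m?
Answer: -7/15 ≈ -0.46667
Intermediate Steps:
P(m) = m**2
X(J) = 1/(4 + J)
(P(-9) - 88)*X(11) = ((-9)**2 - 88)/(4 + 11) = (81 - 88)/15 = -7*1/15 = -7/15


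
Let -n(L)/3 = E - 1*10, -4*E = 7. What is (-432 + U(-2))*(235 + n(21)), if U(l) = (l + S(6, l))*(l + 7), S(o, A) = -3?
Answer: -494017/4 ≈ -1.2350e+5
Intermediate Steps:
E = -7/4 (E = -¼*7 = -7/4 ≈ -1.7500)
U(l) = (-3 + l)*(7 + l) (U(l) = (l - 3)*(l + 7) = (-3 + l)*(7 + l))
n(L) = 141/4 (n(L) = -3*(-7/4 - 1*10) = -3*(-7/4 - 10) = -3*(-47/4) = 141/4)
(-432 + U(-2))*(235 + n(21)) = (-432 + (-21 + (-2)² + 4*(-2)))*(235 + 141/4) = (-432 + (-21 + 4 - 8))*(1081/4) = (-432 - 25)*(1081/4) = -457*1081/4 = -494017/4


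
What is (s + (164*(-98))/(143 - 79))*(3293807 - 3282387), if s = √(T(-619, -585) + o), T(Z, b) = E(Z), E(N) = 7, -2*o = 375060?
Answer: -5735695/2 + 79940*I*√3827 ≈ -2.8678e+6 + 4.9453e+6*I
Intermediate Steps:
o = -187530 (o = -½*375060 = -187530)
T(Z, b) = 7
s = 7*I*√3827 (s = √(7 - 187530) = √(-187523) = 7*I*√3827 ≈ 433.04*I)
(s + (164*(-98))/(143 - 79))*(3293807 - 3282387) = (7*I*√3827 + (164*(-98))/(143 - 79))*(3293807 - 3282387) = (7*I*√3827 - 16072/64)*11420 = (7*I*√3827 - 16072*1/64)*11420 = (7*I*√3827 - 2009/8)*11420 = (-2009/8 + 7*I*√3827)*11420 = -5735695/2 + 79940*I*√3827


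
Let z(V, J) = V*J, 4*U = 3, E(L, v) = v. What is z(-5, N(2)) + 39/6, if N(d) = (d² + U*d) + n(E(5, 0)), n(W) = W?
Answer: -21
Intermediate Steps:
U = ¾ (U = (¼)*3 = ¾ ≈ 0.75000)
N(d) = d² + 3*d/4 (N(d) = (d² + 3*d/4) + 0 = d² + 3*d/4)
z(V, J) = J*V
z(-5, N(2)) + 39/6 = ((¼)*2*(3 + 4*2))*(-5) + 39/6 = ((¼)*2*(3 + 8))*(-5) + 39*(⅙) = ((¼)*2*11)*(-5) + 13/2 = (11/2)*(-5) + 13/2 = -55/2 + 13/2 = -21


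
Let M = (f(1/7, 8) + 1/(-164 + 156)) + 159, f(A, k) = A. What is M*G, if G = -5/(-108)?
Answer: 44525/6048 ≈ 7.3619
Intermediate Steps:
G = 5/108 (G = -5*(-1/108) = 5/108 ≈ 0.046296)
M = 8905/56 (M = (1/7 + 1/(-164 + 156)) + 159 = (1/7 + 1/(-8)) + 159 = (1/7 - 1/8) + 159 = 1/56 + 159 = 8905/56 ≈ 159.02)
M*G = (8905/56)*(5/108) = 44525/6048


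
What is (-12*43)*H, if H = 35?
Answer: -18060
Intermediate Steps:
(-12*43)*H = -12*43*35 = -516*35 = -18060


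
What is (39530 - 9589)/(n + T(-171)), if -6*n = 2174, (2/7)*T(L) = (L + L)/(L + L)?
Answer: -179646/2153 ≈ -83.440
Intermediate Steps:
T(L) = 7/2 (T(L) = 7*((L + L)/(L + L))/2 = 7*((2*L)/((2*L)))/2 = 7*((2*L)*(1/(2*L)))/2 = (7/2)*1 = 7/2)
n = -1087/3 (n = -⅙*2174 = -1087/3 ≈ -362.33)
(39530 - 9589)/(n + T(-171)) = (39530 - 9589)/(-1087/3 + 7/2) = 29941/(-2153/6) = 29941*(-6/2153) = -179646/2153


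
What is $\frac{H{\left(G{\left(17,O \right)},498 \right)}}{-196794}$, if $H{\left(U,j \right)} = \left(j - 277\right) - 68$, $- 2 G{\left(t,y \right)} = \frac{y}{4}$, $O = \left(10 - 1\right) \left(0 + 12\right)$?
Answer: $- \frac{17}{21866} \approx -0.00077746$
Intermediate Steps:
$O = 108$ ($O = 9 \cdot 12 = 108$)
$G{\left(t,y \right)} = - \frac{y}{8}$ ($G{\left(t,y \right)} = - \frac{y \frac{1}{4}}{2} = - \frac{\frac{1}{4} y}{2} = - \frac{y}{8}$)
$H{\left(U,j \right)} = -345 + j$ ($H{\left(U,j \right)} = \left(-277 + j\right) - 68 = -345 + j$)
$\frac{H{\left(G{\left(17,O \right)},498 \right)}}{-196794} = \frac{-345 + 498}{-196794} = 153 \left(- \frac{1}{196794}\right) = - \frac{17}{21866}$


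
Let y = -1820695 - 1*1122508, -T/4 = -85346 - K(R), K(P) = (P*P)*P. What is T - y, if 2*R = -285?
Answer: -16579951/2 ≈ -8.2900e+6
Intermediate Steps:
R = -285/2 (R = (½)*(-285) = -285/2 ≈ -142.50)
K(P) = P³ (K(P) = P²*P = P³)
T = -22466357/2 (T = -4*(-85346 - (-285/2)³) = -4*(-85346 - 1*(-23149125/8)) = -4*(-85346 + 23149125/8) = -4*22466357/8 = -22466357/2 ≈ -1.1233e+7)
y = -2943203 (y = -1820695 - 1122508 = -2943203)
T - y = -22466357/2 - 1*(-2943203) = -22466357/2 + 2943203 = -16579951/2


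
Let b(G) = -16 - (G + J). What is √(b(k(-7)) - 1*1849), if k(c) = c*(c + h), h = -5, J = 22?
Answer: 3*I*√219 ≈ 44.396*I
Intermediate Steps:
k(c) = c*(-5 + c) (k(c) = c*(c - 5) = c*(-5 + c))
b(G) = -38 - G (b(G) = -16 - (G + 22) = -16 - (22 + G) = -16 + (-22 - G) = -38 - G)
√(b(k(-7)) - 1*1849) = √((-38 - (-7)*(-5 - 7)) - 1*1849) = √((-38 - (-7)*(-12)) - 1849) = √((-38 - 1*84) - 1849) = √((-38 - 84) - 1849) = √(-122 - 1849) = √(-1971) = 3*I*√219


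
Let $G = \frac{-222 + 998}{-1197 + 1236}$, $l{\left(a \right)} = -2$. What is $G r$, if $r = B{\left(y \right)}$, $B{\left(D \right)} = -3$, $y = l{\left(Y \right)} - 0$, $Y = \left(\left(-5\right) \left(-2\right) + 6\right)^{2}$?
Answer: $- \frac{776}{13} \approx -59.692$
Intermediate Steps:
$Y = 256$ ($Y = \left(10 + 6\right)^{2} = 16^{2} = 256$)
$y = -2$ ($y = -2 - 0 = -2 + 0 = -2$)
$r = -3$
$G = \frac{776}{39} \approx 19.897$
$G r = \frac{776}{39} \left(-3\right) = - \frac{776}{13}$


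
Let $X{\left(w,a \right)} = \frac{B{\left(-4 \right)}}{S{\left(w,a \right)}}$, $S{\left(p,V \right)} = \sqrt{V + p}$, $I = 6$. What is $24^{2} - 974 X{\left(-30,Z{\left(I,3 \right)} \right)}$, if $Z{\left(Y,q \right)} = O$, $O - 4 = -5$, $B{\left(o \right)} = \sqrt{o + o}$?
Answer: $576 - \frac{1948 \sqrt{62}}{31} \approx 81.208$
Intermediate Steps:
$B{\left(o \right)} = \sqrt{2} \sqrt{o}$ ($B{\left(o \right)} = \sqrt{2 o} = \sqrt{2} \sqrt{o}$)
$O = -1$ ($O = 4 - 5 = -1$)
$Z{\left(Y,q \right)} = -1$
$X{\left(w,a \right)} = \frac{2 i \sqrt{2}}{\sqrt{a + w}}$ ($X{\left(w,a \right)} = \frac{\sqrt{2} \sqrt{-4}}{\sqrt{a + w}} = \frac{\sqrt{2} \cdot 2 i}{\sqrt{a + w}} = \frac{2 i \sqrt{2}}{\sqrt{a + w}}$)
$24^{2} - 974 X{\left(-30,Z{\left(I,3 \right)} \right)} = 24^{2} - 974 \frac{2 i \sqrt{2}}{\sqrt{-1 - 30}} = 576 - 974 \frac{2 i \sqrt{2}}{i \sqrt{31}} = 576 - 974 \cdot 2 i \sqrt{2} \left(- \frac{i \sqrt{31}}{31}\right) = 576 - 974 \frac{2 \sqrt{62}}{31} = 576 - \frac{1948 \sqrt{62}}{31}$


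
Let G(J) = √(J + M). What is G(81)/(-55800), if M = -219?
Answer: -I*√138/55800 ≈ -0.00021053*I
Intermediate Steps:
G(J) = √(-219 + J) (G(J) = √(J - 219) = √(-219 + J))
G(81)/(-55800) = √(-219 + 81)/(-55800) = √(-138)*(-1/55800) = (I*√138)*(-1/55800) = -I*√138/55800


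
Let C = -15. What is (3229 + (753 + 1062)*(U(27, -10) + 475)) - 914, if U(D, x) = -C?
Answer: 891665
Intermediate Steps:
U(D, x) = 15 (U(D, x) = -1*(-15) = 15)
(3229 + (753 + 1062)*(U(27, -10) + 475)) - 914 = (3229 + (753 + 1062)*(15 + 475)) - 914 = (3229 + 1815*490) - 914 = (3229 + 889350) - 914 = 892579 - 914 = 891665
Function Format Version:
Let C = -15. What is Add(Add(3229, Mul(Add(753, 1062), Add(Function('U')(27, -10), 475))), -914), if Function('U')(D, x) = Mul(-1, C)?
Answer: 891665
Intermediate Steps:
Function('U')(D, x) = 15 (Function('U')(D, x) = Mul(-1, -15) = 15)
Add(Add(3229, Mul(Add(753, 1062), Add(Function('U')(27, -10), 475))), -914) = Add(Add(3229, Mul(Add(753, 1062), Add(15, 475))), -914) = Add(Add(3229, Mul(1815, 490)), -914) = Add(Add(3229, 889350), -914) = Add(892579, -914) = 891665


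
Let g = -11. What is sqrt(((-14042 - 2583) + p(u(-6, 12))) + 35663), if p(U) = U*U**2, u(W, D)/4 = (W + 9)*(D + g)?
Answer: sqrt(20766) ≈ 144.10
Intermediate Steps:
u(W, D) = 4*(-11 + D)*(9 + W) (u(W, D) = 4*((W + 9)*(D - 11)) = 4*((9 + W)*(-11 + D)) = 4*((-11 + D)*(9 + W)) = 4*(-11 + D)*(9 + W))
p(U) = U**3
sqrt(((-14042 - 2583) + p(u(-6, 12))) + 35663) = sqrt(((-14042 - 2583) + (-396 - 44*(-6) + 36*12 + 4*12*(-6))**3) + 35663) = sqrt((-16625 + (-396 + 264 + 432 - 288)**3) + 35663) = sqrt((-16625 + 12**3) + 35663) = sqrt((-16625 + 1728) + 35663) = sqrt(-14897 + 35663) = sqrt(20766)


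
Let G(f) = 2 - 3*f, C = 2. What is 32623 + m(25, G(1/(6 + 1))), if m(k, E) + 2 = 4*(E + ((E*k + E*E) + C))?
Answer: 1607313/49 ≈ 32802.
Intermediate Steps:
m(k, E) = 6 + 4*E + 4*E² + 4*E*k (m(k, E) = -2 + 4*(E + ((E*k + E*E) + 2)) = -2 + 4*(E + ((E*k + E²) + 2)) = -2 + 4*(E + ((E² + E*k) + 2)) = -2 + 4*(E + (2 + E² + E*k)) = -2 + 4*(2 + E + E² + E*k) = -2 + (8 + 4*E + 4*E² + 4*E*k) = 6 + 4*E + 4*E² + 4*E*k)
32623 + m(25, G(1/(6 + 1))) = 32623 + (6 + 4*(2 - 3/(6 + 1)) + 4*(2 - 3/(6 + 1))² + 4*(2 - 3/(6 + 1))*25) = 32623 + (6 + 4*(2 - 3/7) + 4*(2 - 3/7)² + 4*(2 - 3/7)*25) = 32623 + (6 + 4*(11/7) + 4*(11/7)² + 4*(11/7)*25) = 32623 + (6 + 44/7 + 4*(121/49) + 1100/7) = 32623 + (6 + 44/7 + 484/49 + 1100/7) = 32623 + 8786/49 = 1607313/49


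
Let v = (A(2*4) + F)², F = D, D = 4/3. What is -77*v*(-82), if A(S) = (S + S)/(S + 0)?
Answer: 631400/9 ≈ 70156.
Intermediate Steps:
A(S) = 2 (A(S) = (2*S)/S = 2)
D = 4/3 (D = 4*(⅓) = 4/3 ≈ 1.3333)
F = 4/3 ≈ 1.3333
v = 100/9 (v = (2 + 4/3)² = (10/3)² = 100/9 ≈ 11.111)
-77*v*(-82) = -77*100/9*(-82) = -7700/9*(-82) = 631400/9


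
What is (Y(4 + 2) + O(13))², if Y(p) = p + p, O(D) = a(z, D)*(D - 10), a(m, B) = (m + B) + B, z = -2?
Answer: 7056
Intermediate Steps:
a(m, B) = m + 2*B (a(m, B) = (B + m) + B = m + 2*B)
O(D) = (-10 + D)*(-2 + 2*D) (O(D) = (-2 + 2*D)*(D - 10) = (-2 + 2*D)*(-10 + D) = (-10 + D)*(-2 + 2*D))
Y(p) = 2*p
(Y(4 + 2) + O(13))² = (2*(4 + 2) + 2*(-1 + 13)*(-10 + 13))² = (2*6 + 2*12*3)² = (12 + 72)² = 84² = 7056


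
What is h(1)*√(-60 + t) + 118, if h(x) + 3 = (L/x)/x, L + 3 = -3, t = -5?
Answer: 118 - 9*I*√65 ≈ 118.0 - 72.56*I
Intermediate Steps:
L = -6 (L = -3 - 3 = -6)
h(x) = -3 - 6/x² (h(x) = -3 + (-6/x)/x = -3 - 6/x²)
h(1)*√(-60 + t) + 118 = (-3 - 6/1²)*√(-60 - 5) + 118 = (-3 - 6*1)*√(-65) + 118 = (-3 - 6)*(I*√65) + 118 = -9*I*√65 + 118 = 118 - 9*I*√65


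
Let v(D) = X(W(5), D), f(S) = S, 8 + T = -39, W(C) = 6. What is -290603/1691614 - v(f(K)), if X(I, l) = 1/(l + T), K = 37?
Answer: -303604/4229035 ≈ -0.071790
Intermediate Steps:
T = -47 (T = -8 - 39 = -47)
X(I, l) = 1/(-47 + l) (X(I, l) = 1/(l - 47) = 1/(-47 + l))
v(D) = 1/(-47 + D)
-290603/1691614 - v(f(K)) = -290603/1691614 - 1/(-47 + 37) = -290603*1/1691614 - 1/(-10) = -290603/1691614 - 1*(-⅒) = -290603/1691614 + ⅒ = -303604/4229035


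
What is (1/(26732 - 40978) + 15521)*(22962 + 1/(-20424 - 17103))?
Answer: 63510413683215515/178203214 ≈ 3.5639e+8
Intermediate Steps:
(1/(26732 - 40978) + 15521)*(22962 + 1/(-20424 - 17103)) = (1/(-14246) + 15521)*(22962 + 1/(-37527)) = (-1/14246 + 15521)*(22962 - 1/37527) = (221112165/14246)*(861694973/37527) = 63510413683215515/178203214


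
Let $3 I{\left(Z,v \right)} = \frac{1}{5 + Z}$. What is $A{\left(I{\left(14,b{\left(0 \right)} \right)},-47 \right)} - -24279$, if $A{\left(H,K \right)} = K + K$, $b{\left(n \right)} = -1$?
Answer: $24185$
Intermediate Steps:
$I{\left(Z,v \right)} = \frac{1}{3 \left(5 + Z\right)}$
$A{\left(H,K \right)} = 2 K$
$A{\left(I{\left(14,b{\left(0 \right)} \right)},-47 \right)} - -24279 = 2 \left(-47\right) - -24279 = -94 + 24279 = 24185$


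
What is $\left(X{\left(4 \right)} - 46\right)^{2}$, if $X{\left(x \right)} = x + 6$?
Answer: $1296$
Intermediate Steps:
$X{\left(x \right)} = 6 + x$
$\left(X{\left(4 \right)} - 46\right)^{2} = \left(\left(6 + 4\right) - 46\right)^{2} = \left(10 - 46\right)^{2} = \left(-36\right)^{2} = 1296$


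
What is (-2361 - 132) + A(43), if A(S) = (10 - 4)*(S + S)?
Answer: -1977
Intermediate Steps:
A(S) = 12*S (A(S) = 6*(2*S) = 12*S)
(-2361 - 132) + A(43) = (-2361 - 132) + 12*43 = -2493 + 516 = -1977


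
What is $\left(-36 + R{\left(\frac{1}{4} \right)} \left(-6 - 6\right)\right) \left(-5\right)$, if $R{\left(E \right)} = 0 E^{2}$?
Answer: $180$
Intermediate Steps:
$R{\left(E \right)} = 0$
$\left(-36 + R{\left(\frac{1}{4} \right)} \left(-6 - 6\right)\right) \left(-5\right) = \left(-36 + 0 \left(-6 - 6\right)\right) \left(-5\right) = \left(-36 + 0 \left(-12\right)\right) \left(-5\right) = \left(-36 + 0\right) \left(-5\right) = \left(-36\right) \left(-5\right) = 180$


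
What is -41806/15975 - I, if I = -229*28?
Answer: 102389894/15975 ≈ 6409.4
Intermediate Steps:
I = -6412
-41806/15975 - I = -41806/15975 - 1*(-6412) = -41806*1/15975 + 6412 = -41806/15975 + 6412 = 102389894/15975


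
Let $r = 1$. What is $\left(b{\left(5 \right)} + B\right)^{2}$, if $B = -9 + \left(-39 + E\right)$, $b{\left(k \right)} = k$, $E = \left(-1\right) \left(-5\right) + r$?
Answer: $1369$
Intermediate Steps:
$E = 6$ ($E = \left(-1\right) \left(-5\right) + 1 = 5 + 1 = 6$)
$B = -42$ ($B = -9 + \left(-39 + 6\right) = -9 - 33 = -42$)
$\left(b{\left(5 \right)} + B\right)^{2} = \left(5 - 42\right)^{2} = \left(-37\right)^{2} = 1369$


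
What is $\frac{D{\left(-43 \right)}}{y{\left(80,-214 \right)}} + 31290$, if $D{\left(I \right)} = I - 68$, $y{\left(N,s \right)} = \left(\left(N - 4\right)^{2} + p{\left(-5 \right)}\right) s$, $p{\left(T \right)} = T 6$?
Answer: $\frac{38475560871}{1229644} \approx 31290.0$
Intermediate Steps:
$p{\left(T \right)} = 6 T$
$y{\left(N,s \right)} = s \left(-30 + \left(-4 + N\right)^{2}\right)$ ($y{\left(N,s \right)} = \left(\left(N - 4\right)^{2} + 6 \left(-5\right)\right) s = \left(\left(-4 + N\right)^{2} - 30\right) s = \left(-30 + \left(-4 + N\right)^{2}\right) s = s \left(-30 + \left(-4 + N\right)^{2}\right)$)
$D{\left(I \right)} = -68 + I$
$\frac{D{\left(-43 \right)}}{y{\left(80,-214 \right)}} + 31290 = \frac{-68 - 43}{\left(-214\right) \left(-30 + \left(-4 + 80\right)^{2}\right)} + 31290 = - \frac{111}{\left(-214\right) \left(-30 + 76^{2}\right)} + 31290 = - \frac{111}{\left(-214\right) \left(-30 + 5776\right)} + 31290 = - \frac{111}{\left(-214\right) 5746} + 31290 = - \frac{111}{-1229644} + 31290 = \left(-111\right) \left(- \frac{1}{1229644}\right) + 31290 = \frac{111}{1229644} + 31290 = \frac{38475560871}{1229644}$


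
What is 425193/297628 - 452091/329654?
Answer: 2805816537/49057130356 ≈ 0.057195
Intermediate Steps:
425193/297628 - 452091/329654 = 2805816537/49057130356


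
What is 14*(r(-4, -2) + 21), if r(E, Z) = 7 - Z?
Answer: 420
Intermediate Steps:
14*(r(-4, -2) + 21) = 14*((7 - 1*(-2)) + 21) = 14*((7 + 2) + 21) = 14*(9 + 21) = 14*30 = 420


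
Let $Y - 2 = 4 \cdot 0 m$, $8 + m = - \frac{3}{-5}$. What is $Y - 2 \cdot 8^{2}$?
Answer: $-126$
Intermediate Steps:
$m = - \frac{37}{5}$ ($m = -8 - \frac{3}{-5} = -8 - - \frac{3}{5} = -8 + \frac{3}{5} = - \frac{37}{5} \approx -7.4$)
$Y = 2$ ($Y = 2 + 4 \cdot 0 \left(- \frac{37}{5}\right) = 2 + 0 \left(- \frac{37}{5}\right) = 2 + 0 = 2$)
$Y - 2 \cdot 8^{2} = 2 - 2 \cdot 8^{2} = 2 - 128 = -126$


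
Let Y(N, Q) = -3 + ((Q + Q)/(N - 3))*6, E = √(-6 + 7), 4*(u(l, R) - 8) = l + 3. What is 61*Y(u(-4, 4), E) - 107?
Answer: -2582/19 ≈ -135.89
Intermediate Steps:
u(l, R) = 35/4 + l/4 (u(l, R) = 8 + (l + 3)/4 = 8 + (3 + l)/4 = 8 + (¾ + l/4) = 35/4 + l/4)
E = 1 (E = √1 = 1)
Y(N, Q) = -3 + 12*Q/(-3 + N) (Y(N, Q) = -3 + ((2*Q)/(-3 + N))*6 = -3 + (2*Q/(-3 + N))*6 = -3 + 12*Q/(-3 + N))
61*Y(u(-4, 4), E) - 107 = 61*(3*(3 - (35/4 + (¼)*(-4)) + 4*1)/(-3 + (35/4 + (¼)*(-4)))) - 107 = 61*(3*(3 - (35/4 - 1) + 4)/(-3 + (35/4 - 1))) - 107 = 61*(3*(3 - 1*31/4 + 4)/(-3 + 31/4)) - 107 = 61*(3*(3 - 31/4 + 4)/(19/4)) - 107 = 61*(3*(4/19)*(-¾)) - 107 = 61*(-9/19) - 107 = -549/19 - 107 = -2582/19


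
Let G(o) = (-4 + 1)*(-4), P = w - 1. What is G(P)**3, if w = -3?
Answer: 1728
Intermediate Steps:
P = -4 (P = -3 - 1 = -4)
G(o) = 12 (G(o) = -3*(-4) = 12)
G(P)**3 = 12**3 = 1728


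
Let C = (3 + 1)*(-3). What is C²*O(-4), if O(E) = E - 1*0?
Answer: -576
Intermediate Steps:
C = -12 (C = 4*(-3) = -12)
O(E) = E (O(E) = E + 0 = E)
C²*O(-4) = (-12)²*(-4) = 144*(-4) = -576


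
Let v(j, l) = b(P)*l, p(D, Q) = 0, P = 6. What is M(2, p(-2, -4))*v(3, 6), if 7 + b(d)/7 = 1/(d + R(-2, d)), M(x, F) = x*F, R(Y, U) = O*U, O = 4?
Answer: 0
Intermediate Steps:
R(Y, U) = 4*U
M(x, F) = F*x
b(d) = -49 + 7/(5*d) (b(d) = -49 + 7/(d + 4*d) = -49 + 7/((5*d)) = -49 + 7*(1/(5*d)) = -49 + 7/(5*d))
v(j, l) = -1463*l/30 (v(j, l) = (-49 + (7/5)/6)*l = (-49 + (7/5)*(⅙))*l = (-49 + 7/30)*l = -1463*l/30)
M(2, p(-2, -4))*v(3, 6) = (0*2)*(-1463/30*6) = 0*(-1463/5) = 0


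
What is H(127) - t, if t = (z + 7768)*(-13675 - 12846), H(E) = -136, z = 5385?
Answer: 348830577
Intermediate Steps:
t = -348830713 (t = (5385 + 7768)*(-13675 - 12846) = 13153*(-26521) = -348830713)
H(127) - t = -136 - 1*(-348830713) = -136 + 348830713 = 348830577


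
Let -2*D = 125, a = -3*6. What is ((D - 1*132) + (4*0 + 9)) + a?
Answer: -407/2 ≈ -203.50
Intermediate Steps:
a = -18
D = -125/2 (D = -½*125 = -125/2 ≈ -62.500)
((D - 1*132) + (4*0 + 9)) + a = ((-125/2 - 1*132) + (4*0 + 9)) - 18 = ((-125/2 - 132) + (0 + 9)) - 18 = (-389/2 + 9) - 18 = -371/2 - 18 = -407/2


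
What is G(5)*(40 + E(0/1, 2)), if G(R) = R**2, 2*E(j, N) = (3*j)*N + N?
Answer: 1025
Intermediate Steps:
E(j, N) = N/2 + 3*N*j/2 (E(j, N) = ((3*j)*N + N)/2 = (3*N*j + N)/2 = (N + 3*N*j)/2 = N/2 + 3*N*j/2)
G(5)*(40 + E(0/1, 2)) = 5**2*(40 + (1/2)*2*(1 + 3*(0/1))) = 25*(40 + (1/2)*2*(1 + 3*(0*1))) = 25*(40 + (1/2)*2*(1 + 3*0)) = 25*(40 + (1/2)*2*(1 + 0)) = 25*(40 + (1/2)*2*1) = 25*(40 + 1) = 25*41 = 1025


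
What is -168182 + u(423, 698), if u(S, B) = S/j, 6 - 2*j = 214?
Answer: -17491351/104 ≈ -1.6819e+5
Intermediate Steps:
j = -104 (j = 3 - ½*214 = 3 - 107 = -104)
u(S, B) = -S/104 (u(S, B) = S/(-104) = S*(-1/104) = -S/104)
-168182 + u(423, 698) = -168182 - 1/104*423 = -168182 - 423/104 = -17491351/104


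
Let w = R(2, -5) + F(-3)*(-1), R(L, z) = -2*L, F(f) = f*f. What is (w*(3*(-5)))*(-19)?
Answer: -3705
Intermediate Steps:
F(f) = f²
w = -13 (w = -2*2 + (-3)²*(-1) = -4 + 9*(-1) = -4 - 9 = -13)
(w*(3*(-5)))*(-19) = -39*(-5)*(-19) = -13*(-15)*(-19) = 195*(-19) = -3705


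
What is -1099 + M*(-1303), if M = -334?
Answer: 434103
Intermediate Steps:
-1099 + M*(-1303) = -1099 - 334*(-1303) = -1099 + 435202 = 434103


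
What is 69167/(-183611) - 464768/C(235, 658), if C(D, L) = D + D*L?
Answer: -96048064703/28434917515 ≈ -3.3778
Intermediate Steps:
69167/(-183611) - 464768/C(235, 658) = 69167/(-183611) - 464768*1/(235*(1 + 658)) = 69167*(-1/183611) - 464768/(235*659) = -69167/183611 - 464768/154865 = -96048064703/28434917515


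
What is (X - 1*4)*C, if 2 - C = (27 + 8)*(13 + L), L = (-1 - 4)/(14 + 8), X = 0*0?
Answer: 19582/11 ≈ 1780.2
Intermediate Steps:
X = 0
L = -5/22 ≈ -0.22727
C = -9791/22 (C = 2 - (27 + 8)*(13 - 5/22) = 2 - 35*281/22 = 2 - 1*9835/22 = 2 - 9835/22 = -9791/22 ≈ -445.05)
(X - 1*4)*C = (0 - 1*4)*(-9791/22) = (0 - 4)*(-9791/22) = -4*(-9791/22) = 19582/11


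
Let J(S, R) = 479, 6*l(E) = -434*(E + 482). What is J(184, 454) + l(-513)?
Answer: 8164/3 ≈ 2721.3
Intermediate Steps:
l(E) = -104594/3 - 217*E/3 (l(E) = (-434*(E + 482))/6 = (-434*(482 + E))/6 = (-209188 - 434*E)/6 = -104594/3 - 217*E/3)
J(184, 454) + l(-513) = 479 + (-104594/3 - 217/3*(-513)) = 479 + (-104594/3 + 37107) = 479 + 6727/3 = 8164/3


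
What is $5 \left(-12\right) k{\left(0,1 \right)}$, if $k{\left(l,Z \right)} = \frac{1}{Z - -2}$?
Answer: $-20$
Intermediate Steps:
$k{\left(l,Z \right)} = \frac{1}{2 + Z}$ ($k{\left(l,Z \right)} = \frac{1}{Z + 2} = \frac{1}{2 + Z}$)
$5 \left(-12\right) k{\left(0,1 \right)} = \frac{5 \left(-12\right)}{2 + 1} = - \frac{60}{3} = \left(-60\right) \frac{1}{3} = -20$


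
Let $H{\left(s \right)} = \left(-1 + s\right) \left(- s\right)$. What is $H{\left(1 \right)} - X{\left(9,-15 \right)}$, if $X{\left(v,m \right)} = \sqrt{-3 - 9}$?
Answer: $- 2 i \sqrt{3} \approx - 3.4641 i$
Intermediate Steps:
$H{\left(s \right)} = - s \left(-1 + s\right)$
$X{\left(v,m \right)} = 2 i \sqrt{3}$ ($X{\left(v,m \right)} = \sqrt{-12} = 2 i \sqrt{3}$)
$H{\left(1 \right)} - X{\left(9,-15 \right)} = 1 \left(1 - 1\right) - 2 i \sqrt{3} = 1 \cdot 0 - 2 i \sqrt{3} = 0 - 2 i \sqrt{3} = - 2 i \sqrt{3}$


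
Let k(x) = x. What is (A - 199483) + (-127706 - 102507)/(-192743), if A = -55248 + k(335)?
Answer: -49032818015/192743 ≈ -2.5439e+5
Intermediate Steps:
A = -54913 (A = -55248 + 335 = -54913)
(A - 199483) + (-127706 - 102507)/(-192743) = (-54913 - 199483) + (-127706 - 102507)/(-192743) = -254396 - 230213*(-1/192743) = -254396 + 230213/192743 = -49032818015/192743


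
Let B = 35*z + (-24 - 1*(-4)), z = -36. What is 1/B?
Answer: -1/1280 ≈ -0.00078125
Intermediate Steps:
B = -1280 (B = 35*(-36) + (-24 - 1*(-4)) = -1260 + (-24 + 4) = -1260 - 20 = -1280)
1/B = 1/(-1280) = -1/1280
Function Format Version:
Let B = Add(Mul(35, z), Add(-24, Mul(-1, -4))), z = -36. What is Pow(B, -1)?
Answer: Rational(-1, 1280) ≈ -0.00078125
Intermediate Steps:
B = -1280 (B = Add(Mul(35, -36), Add(-24, Mul(-1, -4))) = Add(-1260, Add(-24, 4)) = Add(-1260, -20) = -1280)
Pow(B, -1) = Pow(-1280, -1) = Rational(-1, 1280)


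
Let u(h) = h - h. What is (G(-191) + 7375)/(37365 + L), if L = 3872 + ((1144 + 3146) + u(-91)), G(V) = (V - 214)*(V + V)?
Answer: 162085/45527 ≈ 3.5602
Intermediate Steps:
u(h) = 0
G(V) = 2*V*(-214 + V) (G(V) = (-214 + V)*(2*V) = 2*V*(-214 + V))
L = 8162 (L = 3872 + ((1144 + 3146) + 0) = 3872 + (4290 + 0) = 3872 + 4290 = 8162)
(G(-191) + 7375)/(37365 + L) = (2*(-191)*(-214 - 191) + 7375)/(37365 + 8162) = (2*(-191)*(-405) + 7375)/45527 = (154710 + 7375)*(1/45527) = 162085*(1/45527) = 162085/45527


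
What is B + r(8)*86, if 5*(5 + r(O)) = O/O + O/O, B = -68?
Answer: -2318/5 ≈ -463.60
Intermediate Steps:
r(O) = -23/5 (r(O) = -5 + (O/O + O/O)/5 = -5 + (1 + 1)/5 = -5 + (⅕)*2 = -5 + ⅖ = -23/5)
B + r(8)*86 = -68 - 23/5*86 = -68 - 1978/5 = -2318/5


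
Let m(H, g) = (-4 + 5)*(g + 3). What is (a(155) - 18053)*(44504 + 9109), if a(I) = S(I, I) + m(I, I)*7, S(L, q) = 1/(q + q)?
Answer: -281659594797/310 ≈ -9.0858e+8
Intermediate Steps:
S(L, q) = 1/(2*q)
m(H, g) = 3 + g (m(H, g) = 1*(3 + g) = 3 + g)
a(I) = 21 + 1/(2*I) + 7*I (a(I) = 1/(2*I) + (3 + I)*7 = 1/(2*I) + (21 + 7*I) = 21 + 1/(2*I) + 7*I)
(a(155) - 18053)*(44504 + 9109) = ((21 + (1/2)/155 + 7*155) - 18053)*(44504 + 9109) = ((21 + (1/2)*(1/155) + 1085) - 18053)*53613 = ((21 + 1/310 + 1085) - 18053)*53613 = (342861/310 - 18053)*53613 = -5253569/310*53613 = -281659594797/310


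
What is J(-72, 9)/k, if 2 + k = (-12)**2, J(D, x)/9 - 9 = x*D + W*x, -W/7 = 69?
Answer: -22437/71 ≈ -316.01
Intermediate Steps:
W = -483 (W = -7*69 = -483)
J(D, x) = 81 - 4347*x + 9*D*x (J(D, x) = 81 + 9*(x*D - 483*x) = 81 + 9*(D*x - 483*x) = 81 + 9*(-483*x + D*x) = 81 + (-4347*x + 9*D*x) = 81 - 4347*x + 9*D*x)
k = 142 (k = -2 + (-12)**2 = -2 + 144 = 142)
J(-72, 9)/k = (81 - 4347*9 + 9*(-72)*9)/142 = (81 - 39123 - 5832)*(1/142) = -44874*1/142 = -22437/71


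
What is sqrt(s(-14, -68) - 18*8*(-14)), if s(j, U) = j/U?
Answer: 7*sqrt(47566)/34 ≈ 44.902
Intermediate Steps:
sqrt(s(-14, -68) - 18*8*(-14)) = sqrt(-14/(-68) - 18*8*(-14)) = sqrt(-14*(-1/68) - 6*24*(-14)) = sqrt(7/34 - 144*(-14)) = sqrt(7/34 + 2016) = sqrt(68551/34) = 7*sqrt(47566)/34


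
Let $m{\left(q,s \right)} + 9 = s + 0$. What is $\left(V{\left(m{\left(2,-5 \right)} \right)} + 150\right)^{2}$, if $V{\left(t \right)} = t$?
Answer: $18496$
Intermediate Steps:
$m{\left(q,s \right)} = -9 + s$ ($m{\left(q,s \right)} = -9 + \left(s + 0\right) = -9 + s$)
$\left(V{\left(m{\left(2,-5 \right)} \right)} + 150\right)^{2} = \left(\left(-9 - 5\right) + 150\right)^{2} = \left(-14 + 150\right)^{2} = 136^{2} = 18496$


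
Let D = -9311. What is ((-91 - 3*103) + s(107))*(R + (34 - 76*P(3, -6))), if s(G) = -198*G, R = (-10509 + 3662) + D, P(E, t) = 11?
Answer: 366098560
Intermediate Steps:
R = -16158 (R = (-10509 + 3662) - 9311 = -6847 - 9311 = -16158)
((-91 - 3*103) + s(107))*(R + (34 - 76*P(3, -6))) = ((-91 - 3*103) - 198*107)*(-16158 + (34 - 76*11)) = ((-91 - 309) - 21186)*(-16158 + (34 - 836)) = (-400 - 21186)*(-16158 - 802) = -21586*(-16960) = 366098560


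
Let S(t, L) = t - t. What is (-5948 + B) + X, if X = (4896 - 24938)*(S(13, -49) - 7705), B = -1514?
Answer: 154416148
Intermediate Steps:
S(t, L) = 0
X = 154423610 (X = (4896 - 24938)*(0 - 7705) = -20042*(-7705) = 154423610)
(-5948 + B) + X = (-5948 - 1514) + 154423610 = -7462 + 154423610 = 154416148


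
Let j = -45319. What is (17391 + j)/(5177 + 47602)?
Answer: -27928/52779 ≈ -0.52915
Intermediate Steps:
(17391 + j)/(5177 + 47602) = (17391 - 45319)/(5177 + 47602) = -27928/52779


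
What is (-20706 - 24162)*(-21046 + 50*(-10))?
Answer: 966725928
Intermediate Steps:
(-20706 - 24162)*(-21046 + 50*(-10)) = -44868*(-21046 - 500) = -44868*(-21546) = 966725928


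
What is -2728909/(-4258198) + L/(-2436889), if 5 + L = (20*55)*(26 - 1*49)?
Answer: 965400289213/1482393695146 ≈ 0.65124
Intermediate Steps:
L = -25305 (L = -5 + (20*55)*(26 - 1*49) = -5 + 1100*(26 - 49) = -5 + 1100*(-23) = -5 - 25300 = -25305)
-2728909/(-4258198) + L/(-2436889) = -2728909/(-4258198) - 25305/(-2436889) = -2728909*(-1/4258198) - 25305*(-1/2436889) = 2728909/4258198 + 3615/348127 = 965400289213/1482393695146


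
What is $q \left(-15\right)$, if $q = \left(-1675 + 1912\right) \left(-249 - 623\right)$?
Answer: $3099960$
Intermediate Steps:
$q = -206664$ ($q = 237 \left(-872\right) = -206664$)
$q \left(-15\right) = \left(-206664\right) \left(-15\right) = 3099960$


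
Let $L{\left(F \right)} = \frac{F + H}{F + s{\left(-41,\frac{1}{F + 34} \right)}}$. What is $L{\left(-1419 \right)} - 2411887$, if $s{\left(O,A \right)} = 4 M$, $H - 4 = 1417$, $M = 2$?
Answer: $- \frac{3403172559}{1411} \approx -2.4119 \cdot 10^{6}$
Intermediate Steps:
$H = 1421$ ($H = 4 + 1417 = 1421$)
$s{\left(O,A \right)} = 8$ ($s{\left(O,A \right)} = 4 \cdot 2 = 8$)
$L{\left(F \right)} = \frac{1421 + F}{8 + F}$ ($L{\left(F \right)} = \frac{F + 1421}{F + 8} = \frac{1421 + F}{8 + F}$)
$L{\left(-1419 \right)} - 2411887 = \frac{1421 - 1419}{8 - 1419} - 2411887 = \frac{1}{-1411} \cdot 2 - 2411887 = \left(- \frac{1}{1411}\right) 2 - 2411887 = - \frac{2}{1411} - 2411887 = - \frac{3403172559}{1411}$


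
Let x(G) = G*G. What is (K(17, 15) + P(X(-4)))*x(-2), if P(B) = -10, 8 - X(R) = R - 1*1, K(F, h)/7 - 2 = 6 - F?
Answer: -292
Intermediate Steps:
x(G) = G²
K(F, h) = 56 - 7*F (K(F, h) = 14 + 7*(6 - F) = 14 + (42 - 7*F) = 56 - 7*F)
X(R) = 9 - R (X(R) = 8 - (R - 1*1) = 8 - (R - 1) = 8 - (-1 + R) = 8 + (1 - R) = 9 - R)
(K(17, 15) + P(X(-4)))*x(-2) = ((56 - 7*17) - 10)*(-2)² = ((56 - 119) - 10)*4 = (-63 - 10)*4 = -73*4 = -292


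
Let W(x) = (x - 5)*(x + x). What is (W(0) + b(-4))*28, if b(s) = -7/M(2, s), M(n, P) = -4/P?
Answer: -196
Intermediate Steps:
W(x) = 2*x*(-5 + x) (W(x) = (-5 + x)*(2*x) = 2*x*(-5 + x))
b(s) = 7*s/4 (b(s) = -7*(-s/4) = -(-7)*s/4 = 7*s/4)
(W(0) + b(-4))*28 = (2*0*(-5 + 0) + (7/4)*(-4))*28 = (2*0*(-5) - 7)*28 = (0 - 7)*28 = -7*28 = -196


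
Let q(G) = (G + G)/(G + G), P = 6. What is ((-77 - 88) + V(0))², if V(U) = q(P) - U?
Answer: 26896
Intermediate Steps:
q(G) = 1 (q(G) = (2*G)/((2*G)) = (2*G)*(1/(2*G)) = 1)
V(U) = 1 - U
((-77 - 88) + V(0))² = ((-77 - 88) + (1 - 1*0))² = (-165 + (1 + 0))² = (-165 + 1)² = (-164)² = 26896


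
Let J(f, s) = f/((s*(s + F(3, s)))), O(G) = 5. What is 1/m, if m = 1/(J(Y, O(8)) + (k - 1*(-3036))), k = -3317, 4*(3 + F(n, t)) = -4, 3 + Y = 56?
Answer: -1352/5 ≈ -270.40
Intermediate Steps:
Y = 53 (Y = -3 + 56 = 53)
F(n, t) = -4 (F(n, t) = -3 + (¼)*(-4) = -3 - 1 = -4)
J(f, s) = f/(s*(-4 + s)) (J(f, s) = f/((s*(s - 4))) = f/((s*(-4 + s))) = f*(1/(s*(-4 + s))) = f/(s*(-4 + s)))
m = -5/1352 (m = 1/(53/(5*(-4 + 5)) + (-3317 - 1*(-3036))) = 1/(53*(⅕)/1 + (-3317 + 3036)) = 1/(53*(⅕)*1 - 281) = 1/(53/5 - 281) = 1/(-1352/5) = -5/1352 ≈ -0.0036982)
1/m = 1/(-5/1352) = -1352/5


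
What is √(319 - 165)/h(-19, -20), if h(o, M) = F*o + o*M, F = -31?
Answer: √154/969 ≈ 0.012807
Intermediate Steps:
h(o, M) = -31*o + M*o (h(o, M) = -31*o + o*M = -31*o + M*o)
√(319 - 165)/h(-19, -20) = √(319 - 165)/((-19*(-31 - 20))) = √154/((-19*(-51))) = √154/969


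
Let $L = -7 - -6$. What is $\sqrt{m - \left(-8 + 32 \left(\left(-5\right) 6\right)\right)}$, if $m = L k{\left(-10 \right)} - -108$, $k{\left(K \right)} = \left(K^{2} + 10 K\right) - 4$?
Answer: $6 \sqrt{30} \approx 32.863$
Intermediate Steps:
$k{\left(K \right)} = -4 + K^{2} + 10 K$
$L = -1$ ($L = -7 + 6 = -1$)
$m = 112$ ($m = - (-4 + \left(-10\right)^{2} + 10 \left(-10\right)) - -108 = - (-4 + 100 - 100) + 108 = \left(-1\right) \left(-4\right) + 108 = 4 + 108 = 112$)
$\sqrt{m - \left(-8 + 32 \left(\left(-5\right) 6\right)\right)} = \sqrt{112 - \left(-8 + 32 \left(\left(-5\right) 6\right)\right)} = \sqrt{112 + \left(8 - -960\right)} = \sqrt{112 + \left(8 + 960\right)} = \sqrt{112 + 968} = \sqrt{1080} = 6 \sqrt{30}$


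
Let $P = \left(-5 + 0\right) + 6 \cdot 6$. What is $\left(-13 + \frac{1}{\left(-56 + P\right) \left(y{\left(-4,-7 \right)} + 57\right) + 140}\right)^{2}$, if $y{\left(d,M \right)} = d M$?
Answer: $\frac{665949636}{3940225} \approx 169.01$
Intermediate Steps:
$y{\left(d,M \right)} = M d$
$P = 31$ ($P = -5 + 36 = 31$)
$\left(-13 + \frac{1}{\left(-56 + P\right) \left(y{\left(-4,-7 \right)} + 57\right) + 140}\right)^{2} = \left(-13 + \frac{1}{\left(-56 + 31\right) \left(\left(-7\right) \left(-4\right) + 57\right) + 140}\right)^{2} = \left(-13 + \frac{1}{- 25 \left(28 + 57\right) + 140}\right)^{2} = \left(-13 + \frac{1}{\left(-25\right) 85 + 140}\right)^{2} = \left(-13 + \frac{1}{-2125 + 140}\right)^{2} = \left(-13 + \frac{1}{-1985}\right)^{2} = \left(-13 - \frac{1}{1985}\right)^{2} = \left(- \frac{25806}{1985}\right)^{2} = \frac{665949636}{3940225}$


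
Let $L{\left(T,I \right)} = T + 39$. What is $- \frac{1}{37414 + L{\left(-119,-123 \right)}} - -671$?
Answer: $\frac{25051113}{37334} \approx 671.0$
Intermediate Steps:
$L{\left(T,I \right)} = 39 + T$
$- \frac{1}{37414 + L{\left(-119,-123 \right)}} - -671 = - \frac{1}{37414 + \left(39 - 119\right)} - -671 = - \frac{1}{37414 - 80} + 671 = - \frac{1}{37334} + 671 = \frac{25051113}{37334}$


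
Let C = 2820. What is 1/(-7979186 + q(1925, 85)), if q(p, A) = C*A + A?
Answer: -1/7739401 ≈ -1.2921e-7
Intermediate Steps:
q(p, A) = 2821*A (q(p, A) = 2820*A + A = 2821*A)
1/(-7979186 + q(1925, 85)) = 1/(-7979186 + 2821*85) = 1/(-7979186 + 239785) = 1/(-7739401) = -1/7739401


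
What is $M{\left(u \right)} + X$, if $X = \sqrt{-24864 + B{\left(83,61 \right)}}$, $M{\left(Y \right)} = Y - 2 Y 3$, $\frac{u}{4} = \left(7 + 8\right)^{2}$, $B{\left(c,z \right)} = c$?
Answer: $-4500 + i \sqrt{24781} \approx -4500.0 + 157.42 i$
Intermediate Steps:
$u = 900$ ($u = 4 \left(7 + 8\right)^{2} = 4 \cdot 15^{2} = 4 \cdot 225 = 900$)
$M{\left(Y \right)} = - 5 Y$ ($M{\left(Y \right)} = Y - 2 \cdot 3 Y = Y - 6 Y = - 5 Y$)
$X = i \sqrt{24781}$ ($X = \sqrt{-24864 + 83} = \sqrt{-24781} = i \sqrt{24781} \approx 157.42 i$)
$M{\left(u \right)} + X = \left(-5\right) 900 + i \sqrt{24781} = -4500 + i \sqrt{24781}$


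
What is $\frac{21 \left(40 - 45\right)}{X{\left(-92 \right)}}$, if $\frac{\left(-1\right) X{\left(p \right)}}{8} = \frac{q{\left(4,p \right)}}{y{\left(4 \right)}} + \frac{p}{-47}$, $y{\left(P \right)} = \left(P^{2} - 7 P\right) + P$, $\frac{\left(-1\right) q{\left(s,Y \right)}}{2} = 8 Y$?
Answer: $- \frac{1645}{22816} \approx -0.072098$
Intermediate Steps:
$q{\left(s,Y \right)} = - 16 Y$ ($q{\left(s,Y \right)} = - 2 \cdot 8 Y = - 16 Y$)
$y{\left(P \right)} = P^{2} - 6 P$
$X{\left(p \right)} = - \frac{744 p}{47}$ ($X{\left(p \right)} = - 8 \left(\frac{\left(-16\right) p}{4 \left(-6 + 4\right)} + \frac{p}{-47}\right) = - 8 \left(\frac{\left(-16\right) p}{4 \left(-2\right)} + p \left(- \frac{1}{47}\right)\right) = - 8 \left(\frac{\left(-16\right) p}{-8} - \frac{p}{47}\right) = - 8 \left(- 16 p \left(- \frac{1}{8}\right) - \frac{p}{47}\right) = - 8 \left(2 p - \frac{p}{47}\right) = - 8 \frac{93 p}{47} = - \frac{744 p}{47}$)
$\frac{21 \left(40 - 45\right)}{X{\left(-92 \right)}} = \frac{21 \left(40 - 45\right)}{\left(- \frac{744}{47}\right) \left(-92\right)} = \frac{21 \left(40 - 45\right)}{\frac{68448}{47}} = 21 \left(-5\right) \frac{47}{68448} = \left(-105\right) \frac{47}{68448} = - \frac{1645}{22816}$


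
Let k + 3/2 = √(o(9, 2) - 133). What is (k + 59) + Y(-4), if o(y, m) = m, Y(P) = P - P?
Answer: 115/2 + I*√131 ≈ 57.5 + 11.446*I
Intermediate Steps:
Y(P) = 0
k = -3/2 + I*√131 (k = -3/2 + √(2 - 133) = -3/2 + √(-131) = -3/2 + I*√131 ≈ -1.5 + 11.446*I)
(k + 59) + Y(-4) = ((-3/2 + I*√131) + 59) + 0 = (115/2 + I*√131) + 0 = 115/2 + I*√131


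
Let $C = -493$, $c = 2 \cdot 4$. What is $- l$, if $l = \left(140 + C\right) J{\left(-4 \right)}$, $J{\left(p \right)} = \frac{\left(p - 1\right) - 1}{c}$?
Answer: $- \frac{1059}{4} \approx -264.75$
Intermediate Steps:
$c = 8$
$J{\left(p \right)} = - \frac{1}{4} + \frac{p}{8}$ ($J{\left(p \right)} = \frac{\left(p - 1\right) - 1}{8} = \left(\left(-1 + p\right) - 1\right) \frac{1}{8} = \left(-2 + p\right) \frac{1}{8} = - \frac{1}{4} + \frac{p}{8}$)
$l = \frac{1059}{4}$ ($l = \left(140 - 493\right) \left(- \frac{1}{4} + \frac{1}{8} \left(-4\right)\right) = - 353 \left(- \frac{1}{4} - \frac{1}{2}\right) = \left(-353\right) \left(- \frac{3}{4}\right) = \frac{1059}{4} \approx 264.75$)
$- l = \left(-1\right) \frac{1059}{4} = - \frac{1059}{4}$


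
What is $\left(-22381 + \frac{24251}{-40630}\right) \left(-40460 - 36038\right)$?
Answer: $\frac{34782274383969}{20315} \approx 1.7121 \cdot 10^{9}$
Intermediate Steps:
$\left(-22381 + \frac{24251}{-40630}\right) \left(-40460 - 36038\right) = \left(-22381 + 24251 \left(- \frac{1}{40630}\right)\right) \left(-76498\right) = \left(-22381 - \frac{24251}{40630}\right) \left(-76498\right) = \left(- \frac{909364281}{40630}\right) \left(-76498\right) = \frac{34782274383969}{20315}$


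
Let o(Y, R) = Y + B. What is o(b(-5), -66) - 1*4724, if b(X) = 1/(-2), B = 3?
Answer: -9443/2 ≈ -4721.5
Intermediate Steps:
b(X) = -½
o(Y, R) = 3 + Y (o(Y, R) = Y + 3 = 3 + Y)
o(b(-5), -66) - 1*4724 = (3 - ½) - 1*4724 = 5/2 - 4724 = -9443/2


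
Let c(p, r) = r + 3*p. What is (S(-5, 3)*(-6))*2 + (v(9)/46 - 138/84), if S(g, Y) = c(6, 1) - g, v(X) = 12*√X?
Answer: -93013/322 ≈ -288.86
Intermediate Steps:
S(g, Y) = 19 - g (S(g, Y) = (1 + 3*6) - g = (1 + 18) - g = 19 - g)
(S(-5, 3)*(-6))*2 + (v(9)/46 - 138/84) = ((19 - 1*(-5))*(-6))*2 + ((12*√9)/46 - 138/84) = ((19 + 5)*(-6))*2 + ((12*3)*(1/46) - 138*1/84) = (24*(-6))*2 + (36*(1/46) - 23/14) = -144*2 + (18/23 - 23/14) = -288 - 277/322 = -93013/322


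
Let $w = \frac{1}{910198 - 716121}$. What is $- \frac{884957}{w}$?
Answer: $-171749799689$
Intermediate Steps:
$w = \frac{1}{194077} \approx 5.1526 \cdot 10^{-6}$
$- \frac{884957}{w} = - 884957 \frac{1}{\frac{1}{194077}} = \left(-884957\right) 194077 = -171749799689$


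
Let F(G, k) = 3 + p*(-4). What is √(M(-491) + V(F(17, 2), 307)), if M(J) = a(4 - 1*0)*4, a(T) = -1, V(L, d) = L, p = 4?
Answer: I*√17 ≈ 4.1231*I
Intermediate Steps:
F(G, k) = -13 (F(G, k) = 3 + 4*(-4) = 3 - 16 = -13)
M(J) = -4 (M(J) = -1*4 = -4)
√(M(-491) + V(F(17, 2), 307)) = √(-4 - 13) = √(-17) = I*√17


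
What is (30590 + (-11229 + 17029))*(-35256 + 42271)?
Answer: 255275850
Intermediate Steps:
(30590 + (-11229 + 17029))*(-35256 + 42271) = (30590 + 5800)*7015 = 36390*7015 = 255275850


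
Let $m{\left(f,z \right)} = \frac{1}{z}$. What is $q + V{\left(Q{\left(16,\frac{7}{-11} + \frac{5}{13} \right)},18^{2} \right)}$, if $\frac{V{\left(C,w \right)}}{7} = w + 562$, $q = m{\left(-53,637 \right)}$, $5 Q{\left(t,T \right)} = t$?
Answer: $\frac{3950675}{637} \approx 6202.0$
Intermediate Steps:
$Q{\left(t,T \right)} = \frac{t}{5}$
$q = \frac{1}{637} \approx 0.0015699$
$V{\left(C,w \right)} = 3934 + 7 w$ ($V{\left(C,w \right)} = 7 \left(w + 562\right) = 7 \left(562 + w\right) = 3934 + 7 w$)
$q + V{\left(Q{\left(16,\frac{7}{-11} + \frac{5}{13} \right)},18^{2} \right)} = \frac{1}{637} + \left(3934 + 7 \cdot 18^{2}\right) = \frac{1}{637} + \left(3934 + 7 \cdot 324\right) = \frac{1}{637} + \left(3934 + 2268\right) = \frac{1}{637} + 6202 = \frac{3950675}{637}$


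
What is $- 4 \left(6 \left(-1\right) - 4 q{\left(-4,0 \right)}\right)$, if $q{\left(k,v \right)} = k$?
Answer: $-40$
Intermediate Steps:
$- 4 \left(6 \left(-1\right) - 4 q{\left(-4,0 \right)}\right) = - 4 \left(6 \left(-1\right) - -16\right) = - 4 \left(-6 + 16\right) = \left(-4\right) 10 = -40$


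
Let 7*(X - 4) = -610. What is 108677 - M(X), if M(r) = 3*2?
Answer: 108671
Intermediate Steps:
X = -582/7 (X = 4 + (1/7)*(-610) = 4 - 610/7 = -582/7 ≈ -83.143)
M(r) = 6
108677 - M(X) = 108677 - 1*6 = 108677 - 6 = 108671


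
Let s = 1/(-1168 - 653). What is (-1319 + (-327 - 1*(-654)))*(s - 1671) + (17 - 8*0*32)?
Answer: 3018579821/1821 ≈ 1.6577e+6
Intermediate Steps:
s = -1/1821 (s = 1/(-1821) = -1/1821 ≈ -0.00054915)
(-1319 + (-327 - 1*(-654)))*(s - 1671) + (17 - 8*0*32) = (-1319 + (-327 - 1*(-654)))*(-1/1821 - 1671) + (17 - 8*0*32) = (-1319 + (-327 + 654))*(-3042892/1821) + (17 + 0*32) = (-1319 + 327)*(-3042892/1821) + (17 + 0) = -992*(-3042892/1821) + 17 = 3018548864/1821 + 17 = 3018579821/1821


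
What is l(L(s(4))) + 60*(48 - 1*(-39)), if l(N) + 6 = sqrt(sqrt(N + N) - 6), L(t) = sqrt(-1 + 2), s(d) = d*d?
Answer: 5214 + sqrt(-6 + sqrt(2)) ≈ 5214.0 + 2.1414*I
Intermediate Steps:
s(d) = d**2
L(t) = 1 (L(t) = sqrt(1) = 1)
l(N) = -6 + sqrt(-6 + sqrt(2)*sqrt(N)) (l(N) = -6 + sqrt(sqrt(N + N) - 6) = -6 + sqrt(sqrt(2*N) - 6) = -6 + sqrt(sqrt(2)*sqrt(N) - 6) = -6 + sqrt(-6 + sqrt(2)*sqrt(N)))
l(L(s(4))) + 60*(48 - 1*(-39)) = (-6 + sqrt(-6 + sqrt(2)*sqrt(1))) + 60*(48 - 1*(-39)) = (-6 + sqrt(-6 + sqrt(2)*1)) + 60*(48 + 39) = (-6 + sqrt(-6 + sqrt(2))) + 60*87 = (-6 + sqrt(-6 + sqrt(2))) + 5220 = 5214 + sqrt(-6 + sqrt(2))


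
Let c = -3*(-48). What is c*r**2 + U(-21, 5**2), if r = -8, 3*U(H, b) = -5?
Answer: 27643/3 ≈ 9214.3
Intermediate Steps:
U(H, b) = -5/3 (U(H, b) = (1/3)*(-5) = -5/3)
c = 144
c*r**2 + U(-21, 5**2) = 144*(-8)**2 - 5/3 = 144*64 - 5/3 = 9216 - 5/3 = 27643/3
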